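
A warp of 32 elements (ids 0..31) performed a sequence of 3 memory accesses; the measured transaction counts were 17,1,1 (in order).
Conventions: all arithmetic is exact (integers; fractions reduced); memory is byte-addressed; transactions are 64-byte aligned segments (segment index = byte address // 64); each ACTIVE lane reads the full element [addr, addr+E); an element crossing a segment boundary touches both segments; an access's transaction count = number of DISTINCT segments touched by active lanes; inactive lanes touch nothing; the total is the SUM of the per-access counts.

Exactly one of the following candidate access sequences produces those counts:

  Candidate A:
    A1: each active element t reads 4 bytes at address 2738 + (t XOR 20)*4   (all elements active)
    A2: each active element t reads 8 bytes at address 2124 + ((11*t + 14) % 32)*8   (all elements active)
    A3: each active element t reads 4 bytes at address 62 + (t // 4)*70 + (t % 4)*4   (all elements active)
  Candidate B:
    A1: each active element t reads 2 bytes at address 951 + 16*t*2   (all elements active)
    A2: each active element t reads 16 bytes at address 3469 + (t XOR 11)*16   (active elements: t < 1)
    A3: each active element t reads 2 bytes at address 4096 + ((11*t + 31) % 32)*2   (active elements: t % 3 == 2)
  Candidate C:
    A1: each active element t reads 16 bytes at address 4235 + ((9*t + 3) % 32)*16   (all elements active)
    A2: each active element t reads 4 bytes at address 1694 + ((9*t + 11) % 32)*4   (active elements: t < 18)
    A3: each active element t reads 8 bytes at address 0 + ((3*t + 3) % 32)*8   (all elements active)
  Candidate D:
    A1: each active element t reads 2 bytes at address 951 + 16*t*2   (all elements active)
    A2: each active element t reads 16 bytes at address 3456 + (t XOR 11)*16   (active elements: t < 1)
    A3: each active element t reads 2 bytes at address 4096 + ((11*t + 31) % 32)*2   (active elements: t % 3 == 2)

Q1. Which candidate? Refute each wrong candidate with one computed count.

A: A1 gives 3 transactions, not 17
B: A2 gives 2 transactions, not 1
C: A1 gives 9 transactions, not 17
D: all counts match (17,1,1)

Answer: D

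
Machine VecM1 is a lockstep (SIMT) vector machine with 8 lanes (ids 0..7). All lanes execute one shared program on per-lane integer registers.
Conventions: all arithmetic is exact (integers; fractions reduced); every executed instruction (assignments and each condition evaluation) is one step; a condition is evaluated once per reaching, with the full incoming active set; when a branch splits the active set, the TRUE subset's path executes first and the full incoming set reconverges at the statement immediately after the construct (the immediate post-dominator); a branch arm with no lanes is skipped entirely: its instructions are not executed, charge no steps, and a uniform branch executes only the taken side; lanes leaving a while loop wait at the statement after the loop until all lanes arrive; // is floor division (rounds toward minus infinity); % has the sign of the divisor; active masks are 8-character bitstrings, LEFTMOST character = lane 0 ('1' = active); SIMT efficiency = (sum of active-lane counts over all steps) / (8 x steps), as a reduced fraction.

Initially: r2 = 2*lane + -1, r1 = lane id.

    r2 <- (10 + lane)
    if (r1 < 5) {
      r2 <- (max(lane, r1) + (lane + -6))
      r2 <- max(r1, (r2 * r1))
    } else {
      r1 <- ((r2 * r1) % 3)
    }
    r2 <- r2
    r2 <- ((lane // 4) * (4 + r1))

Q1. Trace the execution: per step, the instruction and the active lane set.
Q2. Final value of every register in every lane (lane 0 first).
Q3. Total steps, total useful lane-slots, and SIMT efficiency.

step 0: r2 <- (10 + lane)            11111111
step 1: eval (r1 < 5)                11111111
step 2: r2 <- (max(lane, r1) + (lane + -6)) 11111000
step 3: r2 <- max(r1, (r2 * r1))     11111000
step 4: r1 <- ((r2 * r1) % 3)        00000111
step 5: r2 <- r2                     11111111
step 6: r2 <- ((lane // 4) * (4 + r1)) 11111111

Answer: 7 steps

r2: 0,0,0,0,8,4,4,6
r1: 0,1,2,3,4,0,0,2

steps = 7; useful = 45; efficiency = 45/56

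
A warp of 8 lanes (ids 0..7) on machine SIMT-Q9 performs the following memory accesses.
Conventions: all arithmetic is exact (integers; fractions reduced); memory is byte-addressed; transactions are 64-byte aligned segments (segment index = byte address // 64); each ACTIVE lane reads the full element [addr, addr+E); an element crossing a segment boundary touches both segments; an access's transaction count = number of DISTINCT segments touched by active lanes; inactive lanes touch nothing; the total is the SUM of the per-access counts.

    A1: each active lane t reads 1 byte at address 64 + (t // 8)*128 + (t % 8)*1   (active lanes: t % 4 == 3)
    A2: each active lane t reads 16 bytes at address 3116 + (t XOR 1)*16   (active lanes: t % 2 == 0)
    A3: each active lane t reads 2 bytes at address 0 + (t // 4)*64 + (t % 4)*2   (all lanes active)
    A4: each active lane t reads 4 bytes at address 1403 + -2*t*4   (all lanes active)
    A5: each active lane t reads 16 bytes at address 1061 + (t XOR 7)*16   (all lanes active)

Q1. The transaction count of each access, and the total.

A1: 1 transaction
A2: 3 transactions
A3: 2 transactions
A4: 1 transaction
A5: 3 transactions

Answer: 1,3,2,1,3; total 10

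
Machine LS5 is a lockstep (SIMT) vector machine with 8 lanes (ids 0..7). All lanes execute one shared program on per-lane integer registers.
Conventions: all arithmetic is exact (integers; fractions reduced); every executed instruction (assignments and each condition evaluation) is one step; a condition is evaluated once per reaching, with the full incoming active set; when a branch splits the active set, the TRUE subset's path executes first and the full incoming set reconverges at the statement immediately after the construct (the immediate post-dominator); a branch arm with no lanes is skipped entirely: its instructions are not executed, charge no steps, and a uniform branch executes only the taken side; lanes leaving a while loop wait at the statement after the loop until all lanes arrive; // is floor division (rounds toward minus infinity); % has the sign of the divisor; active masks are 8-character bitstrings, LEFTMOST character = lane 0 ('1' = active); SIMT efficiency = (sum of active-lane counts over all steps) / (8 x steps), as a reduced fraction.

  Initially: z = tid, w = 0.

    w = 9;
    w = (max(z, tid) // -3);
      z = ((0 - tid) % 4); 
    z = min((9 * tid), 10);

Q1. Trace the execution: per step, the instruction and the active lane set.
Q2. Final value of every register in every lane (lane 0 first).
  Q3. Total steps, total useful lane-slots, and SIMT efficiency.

step 0: w <- 9                       11111111
step 1: w <- (max(z, tid) // -3)     11111111
step 2: z <- ((0 - tid) % 4)         11111111
step 3: z <- min((9 * tid), 10)      11111111

Answer: 4 steps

z: 0,9,10,10,10,10,10,10
w: 0,-1,-1,-1,-2,-2,-2,-3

steps = 4; useful = 32; efficiency = 32/32 = 1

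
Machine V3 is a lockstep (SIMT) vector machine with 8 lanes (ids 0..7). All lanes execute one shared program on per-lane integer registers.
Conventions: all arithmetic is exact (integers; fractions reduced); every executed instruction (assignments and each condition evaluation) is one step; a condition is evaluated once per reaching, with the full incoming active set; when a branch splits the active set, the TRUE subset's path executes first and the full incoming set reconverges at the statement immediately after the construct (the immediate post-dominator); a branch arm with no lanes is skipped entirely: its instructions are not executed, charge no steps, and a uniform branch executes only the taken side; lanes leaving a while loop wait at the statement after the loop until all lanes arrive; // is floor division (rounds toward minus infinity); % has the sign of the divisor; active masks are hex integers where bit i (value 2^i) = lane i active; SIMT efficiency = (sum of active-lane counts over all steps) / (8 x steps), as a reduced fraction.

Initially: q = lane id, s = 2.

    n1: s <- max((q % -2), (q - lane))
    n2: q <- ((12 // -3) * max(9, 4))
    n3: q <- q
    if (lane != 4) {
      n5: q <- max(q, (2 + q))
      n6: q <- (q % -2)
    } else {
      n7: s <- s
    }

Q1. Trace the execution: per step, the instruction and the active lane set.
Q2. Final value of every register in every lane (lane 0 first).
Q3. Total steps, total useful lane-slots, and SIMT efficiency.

step 0: s <- max((q % -2), (q - lane)) 0xff
step 1: q <- ((12 // -3) * max(9, 4)) 0xff
step 2: q <- q                       0xff
step 3: eval (lane != 4)             0xff
step 4: q <- max(q, (2 + q))         0xef
step 5: q <- (q % -2)                0xef
step 6: s <- s                       0x10

Answer: 7 steps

q: 0,0,0,0,-36,0,0,0
s: 0,0,0,0,0,0,0,0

steps = 7; useful = 47; efficiency = 47/56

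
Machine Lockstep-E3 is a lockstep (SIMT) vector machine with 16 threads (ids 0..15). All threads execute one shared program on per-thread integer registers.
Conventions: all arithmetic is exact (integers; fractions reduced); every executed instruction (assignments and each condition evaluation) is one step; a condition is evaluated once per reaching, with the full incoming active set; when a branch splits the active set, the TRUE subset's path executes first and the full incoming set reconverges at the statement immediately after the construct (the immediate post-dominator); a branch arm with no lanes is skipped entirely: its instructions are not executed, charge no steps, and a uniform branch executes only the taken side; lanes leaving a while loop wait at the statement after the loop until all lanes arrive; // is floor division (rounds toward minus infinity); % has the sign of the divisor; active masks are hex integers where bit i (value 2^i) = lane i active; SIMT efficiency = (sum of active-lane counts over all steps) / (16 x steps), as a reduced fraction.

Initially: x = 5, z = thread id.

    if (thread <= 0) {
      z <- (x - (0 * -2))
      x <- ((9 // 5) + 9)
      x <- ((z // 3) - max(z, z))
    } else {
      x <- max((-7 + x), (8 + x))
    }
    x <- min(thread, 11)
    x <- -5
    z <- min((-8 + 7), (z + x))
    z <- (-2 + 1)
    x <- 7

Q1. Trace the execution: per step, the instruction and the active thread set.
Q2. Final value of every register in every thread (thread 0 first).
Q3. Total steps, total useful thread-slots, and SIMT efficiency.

step 0: eval (thread <= 0)           0xffff
step 1: z <- (x - (0 * -2))          0x0001
step 2: x <- ((9 // 5) + 9)          0x0001
step 3: x <- ((z // 3) - max(z, z))  0x0001
step 4: x <- max((-7 + x), (8 + x))  0xfffe
step 5: x <- min(thread, 11)         0xffff
step 6: x <- -5                      0xffff
step 7: z <- min((-8 + 7), (z + x))  0xffff
step 8: z <- (-2 + 1)                0xffff
step 9: x <- 7                       0xffff

Answer: 10 steps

x: 7,7,7,7,7,7,7,7,7,7,7,7,7,7,7,7
z: -1,-1,-1,-1,-1,-1,-1,-1,-1,-1,-1,-1,-1,-1,-1,-1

steps = 10; useful = 114; efficiency = 114/160 = 57/80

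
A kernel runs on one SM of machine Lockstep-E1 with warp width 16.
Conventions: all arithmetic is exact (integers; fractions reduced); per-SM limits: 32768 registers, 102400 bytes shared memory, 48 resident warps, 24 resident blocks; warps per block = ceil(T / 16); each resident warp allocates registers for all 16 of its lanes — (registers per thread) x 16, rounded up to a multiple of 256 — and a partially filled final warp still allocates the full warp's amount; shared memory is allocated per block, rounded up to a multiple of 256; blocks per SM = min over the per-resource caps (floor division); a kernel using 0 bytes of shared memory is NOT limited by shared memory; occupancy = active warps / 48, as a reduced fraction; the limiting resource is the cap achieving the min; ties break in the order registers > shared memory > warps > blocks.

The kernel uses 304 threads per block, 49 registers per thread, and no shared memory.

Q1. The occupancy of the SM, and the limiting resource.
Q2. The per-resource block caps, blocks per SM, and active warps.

Answer: occupancy 19/48, limited by registers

registers: 1 block
shared memory: no limit (kernel uses none)
warps: 2 blocks
blocks: 24 blocks

Answer: 1 block, 19 active warps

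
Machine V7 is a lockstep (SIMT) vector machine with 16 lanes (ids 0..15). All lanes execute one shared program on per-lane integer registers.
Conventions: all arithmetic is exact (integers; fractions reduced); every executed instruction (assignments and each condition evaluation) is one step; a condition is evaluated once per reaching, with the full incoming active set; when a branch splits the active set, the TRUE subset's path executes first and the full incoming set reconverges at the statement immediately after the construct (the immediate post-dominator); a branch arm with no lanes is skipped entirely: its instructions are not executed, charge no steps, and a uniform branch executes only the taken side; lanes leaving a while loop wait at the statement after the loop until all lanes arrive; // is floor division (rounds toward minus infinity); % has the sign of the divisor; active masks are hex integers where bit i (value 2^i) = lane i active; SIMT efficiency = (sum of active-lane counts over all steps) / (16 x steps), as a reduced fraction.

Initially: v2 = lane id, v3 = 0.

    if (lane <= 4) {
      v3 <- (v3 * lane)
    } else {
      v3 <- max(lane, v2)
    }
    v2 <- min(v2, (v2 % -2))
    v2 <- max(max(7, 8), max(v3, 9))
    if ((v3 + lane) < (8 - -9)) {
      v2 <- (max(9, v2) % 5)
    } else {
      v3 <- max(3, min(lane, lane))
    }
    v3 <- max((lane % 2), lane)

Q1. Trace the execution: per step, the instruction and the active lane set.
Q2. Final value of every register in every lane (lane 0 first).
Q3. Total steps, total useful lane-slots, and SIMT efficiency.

step 0: eval (lane <= 4)             0xffff
step 1: v3 <- (v3 * lane)            0x001f
step 2: v3 <- max(lane, v2)          0xffe0
step 3: v2 <- min(v2, (v2 % -2))     0xffff
step 4: v2 <- max(max(7, 8), max(v3, 9)) 0xffff
step 5: eval ((v3 + lane) < (8 - -9)) 0xffff
step 6: v2 <- (max(9, v2) % 5)       0x01ff
step 7: v3 <- max(3, min(lane, lane)) 0xfe00
step 8: v3 <- max((lane % 2), lane)  0xffff

Answer: 9 steps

v2: 4,4,4,4,4,4,4,4,4,9,10,11,12,13,14,15
v3: 0,1,2,3,4,5,6,7,8,9,10,11,12,13,14,15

steps = 9; useful = 112; efficiency = 112/144 = 7/9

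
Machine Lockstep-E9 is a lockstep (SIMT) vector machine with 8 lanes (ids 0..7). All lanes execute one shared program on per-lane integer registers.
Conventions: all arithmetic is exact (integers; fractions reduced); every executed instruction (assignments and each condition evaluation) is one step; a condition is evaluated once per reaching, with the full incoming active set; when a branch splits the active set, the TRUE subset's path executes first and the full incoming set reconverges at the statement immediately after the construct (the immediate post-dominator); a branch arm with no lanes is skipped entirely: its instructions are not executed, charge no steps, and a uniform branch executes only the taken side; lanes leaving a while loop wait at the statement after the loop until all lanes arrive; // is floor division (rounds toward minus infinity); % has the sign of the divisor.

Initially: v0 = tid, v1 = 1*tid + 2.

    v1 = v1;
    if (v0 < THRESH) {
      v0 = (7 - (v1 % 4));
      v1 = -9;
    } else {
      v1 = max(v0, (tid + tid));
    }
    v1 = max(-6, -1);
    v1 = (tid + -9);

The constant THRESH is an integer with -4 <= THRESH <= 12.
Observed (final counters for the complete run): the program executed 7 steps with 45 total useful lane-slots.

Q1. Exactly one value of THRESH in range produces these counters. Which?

Answer: THRESH = 5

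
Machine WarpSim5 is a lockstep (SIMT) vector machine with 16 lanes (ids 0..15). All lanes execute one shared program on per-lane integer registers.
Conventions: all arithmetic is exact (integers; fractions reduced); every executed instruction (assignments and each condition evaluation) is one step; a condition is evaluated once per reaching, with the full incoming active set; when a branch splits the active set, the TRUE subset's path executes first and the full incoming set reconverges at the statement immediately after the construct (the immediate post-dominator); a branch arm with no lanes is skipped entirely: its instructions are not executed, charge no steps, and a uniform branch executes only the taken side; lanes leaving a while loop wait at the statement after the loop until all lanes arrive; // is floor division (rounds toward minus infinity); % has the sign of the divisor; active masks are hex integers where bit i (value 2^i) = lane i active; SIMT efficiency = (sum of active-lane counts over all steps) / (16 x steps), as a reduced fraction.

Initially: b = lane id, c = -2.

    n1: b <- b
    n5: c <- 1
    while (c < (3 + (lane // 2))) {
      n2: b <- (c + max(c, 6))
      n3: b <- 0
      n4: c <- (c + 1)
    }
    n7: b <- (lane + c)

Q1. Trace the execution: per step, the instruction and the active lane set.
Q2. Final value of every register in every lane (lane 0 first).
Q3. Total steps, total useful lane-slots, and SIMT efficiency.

step 0: b <- b                       0xffff
step 1: c <- 1                       0xffff
step 2: eval (c < (3 + (lane // 2))) 0xffff
step 3: b <- (c + max(c, 6))         0xffff
step 4: b <- 0                       0xffff
step 5: c <- (c + 1)                 0xffff
step 6: eval (c < (3 + (lane // 2))) 0xffff
step 7: b <- (c + max(c, 6))         0xffff
step 8: b <- 0                       0xffff
step 9: c <- (c + 1)                 0xffff
step 10: eval (c < (3 + (lane // 2))) 0xffff
step 11: b <- (c + max(c, 6))         0xfffc
step 12: b <- 0                       0xfffc
step 13: c <- (c + 1)                 0xfffc
step 14: eval (c < (3 + (lane // 2))) 0xfffc
step 15: b <- (c + max(c, 6))         0xfff0
step 16: b <- 0                       0xfff0
step 17: c <- (c + 1)                 0xfff0
step 18: eval (c < (3 + (lane // 2))) 0xfff0
step 19: b <- (c + max(c, 6))         0xffc0
step 20: b <- 0                       0xffc0
step 21: c <- (c + 1)                 0xffc0
step 22: eval (c < (3 + (lane // 2))) 0xffc0
step 23: b <- (c + max(c, 6))         0xff00
step 24: b <- 0                       0xff00
step 25: c <- (c + 1)                 0xff00
step 26: eval (c < (3 + (lane // 2))) 0xff00
step 27: b <- (c + max(c, 6))         0xfc00
step 28: b <- 0                       0xfc00
step 29: c <- (c + 1)                 0xfc00
step 30: eval (c < (3 + (lane // 2))) 0xfc00
step 31: b <- (c + max(c, 6))         0xf000
step 32: b <- 0                       0xf000
step 33: c <- (c + 1)                 0xf000
step 34: eval (c < (3 + (lane // 2))) 0xf000
step 35: b <- (c + max(c, 6))         0xc000
step 36: b <- 0                       0xc000
step 37: c <- (c + 1)                 0xc000
step 38: eval (c < (3 + (lane // 2))) 0xc000
step 39: b <- (lane + c)              0xffff

Answer: 40 steps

b: 3,4,6,7,9,10,12,13,15,16,18,19,21,22,24,25
c: 3,3,4,4,5,5,6,6,7,7,8,8,9,9,10,10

steps = 40; useful = 416; efficiency = 416/640 = 13/20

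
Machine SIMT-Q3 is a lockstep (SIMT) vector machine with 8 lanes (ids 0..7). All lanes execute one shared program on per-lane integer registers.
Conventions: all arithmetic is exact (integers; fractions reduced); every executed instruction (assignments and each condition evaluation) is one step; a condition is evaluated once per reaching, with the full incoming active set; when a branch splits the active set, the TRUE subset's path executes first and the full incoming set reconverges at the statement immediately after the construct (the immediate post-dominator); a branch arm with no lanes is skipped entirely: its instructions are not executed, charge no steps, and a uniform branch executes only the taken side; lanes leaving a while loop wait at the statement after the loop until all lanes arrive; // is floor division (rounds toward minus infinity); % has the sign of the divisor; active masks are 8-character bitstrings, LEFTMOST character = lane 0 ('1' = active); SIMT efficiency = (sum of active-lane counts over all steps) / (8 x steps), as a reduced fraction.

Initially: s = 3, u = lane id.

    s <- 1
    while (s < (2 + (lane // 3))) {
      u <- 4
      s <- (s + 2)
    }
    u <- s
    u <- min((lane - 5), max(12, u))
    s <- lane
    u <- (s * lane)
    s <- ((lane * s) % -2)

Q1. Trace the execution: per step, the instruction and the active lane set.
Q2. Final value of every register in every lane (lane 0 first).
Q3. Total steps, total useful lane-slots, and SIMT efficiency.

step 0: s <- 1                       11111111
step 1: eval (s < (2 + (lane // 3))) 11111111
step 2: u <- 4                       11111111
step 3: s <- (s + 2)                 11111111
step 4: eval (s < (2 + (lane // 3))) 11111111
step 5: u <- 4                       00000011
step 6: s <- (s + 2)                 00000011
step 7: eval (s < (2 + (lane // 3))) 00000011
step 8: u <- s                       11111111
step 9: u <- min((lane - 5), max(12, u)) 11111111
step 10: s <- lane                    11111111
step 11: u <- (s * lane)              11111111
step 12: s <- ((lane * s) % -2)       11111111

Answer: 13 steps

s: 0,-1,0,-1,0,-1,0,-1
u: 0,1,4,9,16,25,36,49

steps = 13; useful = 86; efficiency = 86/104 = 43/52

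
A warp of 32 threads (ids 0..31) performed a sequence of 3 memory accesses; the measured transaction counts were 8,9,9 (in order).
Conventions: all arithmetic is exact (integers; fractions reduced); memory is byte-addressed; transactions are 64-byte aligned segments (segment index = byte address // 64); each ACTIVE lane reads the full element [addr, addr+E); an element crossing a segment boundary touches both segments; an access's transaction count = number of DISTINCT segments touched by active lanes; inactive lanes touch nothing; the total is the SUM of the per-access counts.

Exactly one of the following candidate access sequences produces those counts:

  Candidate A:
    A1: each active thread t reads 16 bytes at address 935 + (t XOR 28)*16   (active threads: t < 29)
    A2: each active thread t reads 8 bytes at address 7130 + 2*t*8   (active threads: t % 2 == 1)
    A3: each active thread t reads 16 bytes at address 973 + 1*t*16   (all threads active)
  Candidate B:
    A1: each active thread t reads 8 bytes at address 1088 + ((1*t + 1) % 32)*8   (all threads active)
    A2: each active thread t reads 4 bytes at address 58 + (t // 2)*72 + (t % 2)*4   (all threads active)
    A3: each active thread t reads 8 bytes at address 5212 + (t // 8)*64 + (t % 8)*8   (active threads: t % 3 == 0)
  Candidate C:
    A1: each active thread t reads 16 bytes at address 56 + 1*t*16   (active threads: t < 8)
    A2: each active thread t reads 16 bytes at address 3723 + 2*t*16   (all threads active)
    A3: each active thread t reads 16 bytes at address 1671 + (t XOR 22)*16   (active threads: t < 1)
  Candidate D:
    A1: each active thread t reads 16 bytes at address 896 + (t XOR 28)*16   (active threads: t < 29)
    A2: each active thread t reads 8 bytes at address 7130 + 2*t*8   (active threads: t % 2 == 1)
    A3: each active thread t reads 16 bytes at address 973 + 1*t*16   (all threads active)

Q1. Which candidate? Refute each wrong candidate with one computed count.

A: A1 gives 9 transactions, not 8
B: A1 gives 4 transactions, not 8
C: A1 gives 3 transactions, not 8
D: all counts match (8,9,9)

Answer: D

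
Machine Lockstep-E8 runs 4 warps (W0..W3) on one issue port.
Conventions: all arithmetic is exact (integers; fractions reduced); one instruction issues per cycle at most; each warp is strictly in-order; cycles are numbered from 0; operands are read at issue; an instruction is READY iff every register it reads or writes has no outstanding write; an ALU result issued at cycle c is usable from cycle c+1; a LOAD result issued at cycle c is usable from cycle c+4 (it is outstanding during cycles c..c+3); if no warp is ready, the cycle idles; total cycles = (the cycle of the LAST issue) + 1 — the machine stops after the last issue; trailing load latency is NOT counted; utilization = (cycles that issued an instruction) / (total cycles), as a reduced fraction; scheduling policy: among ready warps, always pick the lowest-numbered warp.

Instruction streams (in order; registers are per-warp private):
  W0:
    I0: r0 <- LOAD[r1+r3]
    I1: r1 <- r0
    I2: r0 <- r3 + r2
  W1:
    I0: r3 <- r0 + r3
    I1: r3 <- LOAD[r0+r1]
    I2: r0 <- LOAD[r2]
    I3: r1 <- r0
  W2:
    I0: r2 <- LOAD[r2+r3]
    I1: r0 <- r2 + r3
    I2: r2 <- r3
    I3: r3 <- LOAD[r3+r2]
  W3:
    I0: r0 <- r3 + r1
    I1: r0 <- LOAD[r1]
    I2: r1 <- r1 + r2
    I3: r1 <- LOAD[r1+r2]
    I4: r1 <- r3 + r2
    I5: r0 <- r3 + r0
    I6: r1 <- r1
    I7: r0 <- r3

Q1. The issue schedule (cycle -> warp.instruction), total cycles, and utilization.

cycle 0: W0.I0
cycle 1: W1.I0
cycle 2: W1.I1
cycle 3: W1.I2
cycle 4: W0.I1
cycle 5: W0.I2
cycle 6: W2.I0
cycle 7: W1.I3
cycle 8: W3.I0
cycle 9: W3.I1
cycle 10: W2.I1
cycle 11: W2.I2
cycle 12: W2.I3
cycle 13: W3.I2
cycle 14: W3.I3
cycle 15: idle
cycle 16: idle
cycle 17: idle
cycle 18: W3.I4
cycle 19: W3.I5
cycle 20: W3.I6
cycle 21: W3.I7

Answer: 22 cycles, utilization 19/22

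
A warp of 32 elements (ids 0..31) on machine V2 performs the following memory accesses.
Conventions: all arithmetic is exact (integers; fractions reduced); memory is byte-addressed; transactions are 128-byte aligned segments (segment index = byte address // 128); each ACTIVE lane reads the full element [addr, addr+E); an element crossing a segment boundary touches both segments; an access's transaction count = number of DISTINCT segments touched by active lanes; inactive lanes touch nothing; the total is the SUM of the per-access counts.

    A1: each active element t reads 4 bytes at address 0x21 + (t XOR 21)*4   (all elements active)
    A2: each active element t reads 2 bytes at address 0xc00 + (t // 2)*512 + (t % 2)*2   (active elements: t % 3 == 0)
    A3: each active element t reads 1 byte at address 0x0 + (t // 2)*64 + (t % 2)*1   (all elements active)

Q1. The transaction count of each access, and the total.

A1: 2 transactions
A2: 11 transactions
A3: 8 transactions

Answer: 2,11,8; total 21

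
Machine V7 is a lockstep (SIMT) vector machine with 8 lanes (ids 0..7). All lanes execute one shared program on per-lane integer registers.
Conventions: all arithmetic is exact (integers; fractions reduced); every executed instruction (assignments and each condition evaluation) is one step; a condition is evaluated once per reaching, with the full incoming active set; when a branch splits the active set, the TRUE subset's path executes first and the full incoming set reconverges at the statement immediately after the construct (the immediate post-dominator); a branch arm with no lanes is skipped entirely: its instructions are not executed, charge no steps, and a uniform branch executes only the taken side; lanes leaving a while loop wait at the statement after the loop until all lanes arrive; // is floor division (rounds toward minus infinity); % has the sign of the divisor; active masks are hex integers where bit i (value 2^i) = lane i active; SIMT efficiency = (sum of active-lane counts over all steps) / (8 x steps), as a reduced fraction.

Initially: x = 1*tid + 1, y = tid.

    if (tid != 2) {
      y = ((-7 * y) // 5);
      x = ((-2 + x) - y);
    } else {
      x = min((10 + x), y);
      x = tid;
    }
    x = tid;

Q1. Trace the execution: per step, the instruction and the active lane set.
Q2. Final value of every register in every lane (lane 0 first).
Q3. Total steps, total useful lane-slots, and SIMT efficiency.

step 0: eval (tid != 2)              0xff
step 1: y <- ((-7 * y) // 5)         0xfb
step 2: x <- ((-2 + x) - y)          0xfb
step 3: x <- min((10 + x), y)        0x04
step 4: x <- tid                     0x04
step 5: x <- tid                     0xff

Answer: 6 steps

x: 0,1,2,3,4,5,6,7
y: 0,-2,2,-5,-6,-7,-9,-10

steps = 6; useful = 32; efficiency = 32/48 = 2/3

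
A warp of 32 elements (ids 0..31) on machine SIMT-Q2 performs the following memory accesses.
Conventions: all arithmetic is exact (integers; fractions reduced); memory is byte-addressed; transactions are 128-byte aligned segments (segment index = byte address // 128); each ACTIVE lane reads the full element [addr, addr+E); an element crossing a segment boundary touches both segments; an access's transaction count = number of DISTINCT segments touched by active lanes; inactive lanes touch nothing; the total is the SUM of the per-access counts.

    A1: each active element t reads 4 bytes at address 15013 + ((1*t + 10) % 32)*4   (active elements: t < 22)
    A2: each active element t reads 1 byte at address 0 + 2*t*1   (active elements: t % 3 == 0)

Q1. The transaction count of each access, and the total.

A1: 2 transactions
A2: 1 transaction

Answer: 2,1; total 3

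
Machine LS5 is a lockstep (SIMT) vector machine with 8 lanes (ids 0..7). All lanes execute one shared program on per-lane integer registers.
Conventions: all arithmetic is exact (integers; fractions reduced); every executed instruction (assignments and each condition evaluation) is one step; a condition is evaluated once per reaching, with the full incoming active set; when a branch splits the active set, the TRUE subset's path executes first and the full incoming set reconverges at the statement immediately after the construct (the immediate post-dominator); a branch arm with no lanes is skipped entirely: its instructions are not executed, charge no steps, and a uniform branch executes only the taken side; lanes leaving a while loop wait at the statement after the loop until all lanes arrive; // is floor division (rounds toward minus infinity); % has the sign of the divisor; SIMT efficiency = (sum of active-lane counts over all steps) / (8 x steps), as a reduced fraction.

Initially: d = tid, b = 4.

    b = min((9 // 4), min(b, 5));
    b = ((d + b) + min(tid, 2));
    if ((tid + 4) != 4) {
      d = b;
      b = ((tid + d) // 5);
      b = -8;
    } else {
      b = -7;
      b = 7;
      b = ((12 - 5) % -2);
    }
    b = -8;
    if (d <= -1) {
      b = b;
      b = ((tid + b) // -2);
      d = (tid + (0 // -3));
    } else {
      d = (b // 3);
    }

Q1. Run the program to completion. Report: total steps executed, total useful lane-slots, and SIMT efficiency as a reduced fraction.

Answer: 12 steps, 72 useful, 3/4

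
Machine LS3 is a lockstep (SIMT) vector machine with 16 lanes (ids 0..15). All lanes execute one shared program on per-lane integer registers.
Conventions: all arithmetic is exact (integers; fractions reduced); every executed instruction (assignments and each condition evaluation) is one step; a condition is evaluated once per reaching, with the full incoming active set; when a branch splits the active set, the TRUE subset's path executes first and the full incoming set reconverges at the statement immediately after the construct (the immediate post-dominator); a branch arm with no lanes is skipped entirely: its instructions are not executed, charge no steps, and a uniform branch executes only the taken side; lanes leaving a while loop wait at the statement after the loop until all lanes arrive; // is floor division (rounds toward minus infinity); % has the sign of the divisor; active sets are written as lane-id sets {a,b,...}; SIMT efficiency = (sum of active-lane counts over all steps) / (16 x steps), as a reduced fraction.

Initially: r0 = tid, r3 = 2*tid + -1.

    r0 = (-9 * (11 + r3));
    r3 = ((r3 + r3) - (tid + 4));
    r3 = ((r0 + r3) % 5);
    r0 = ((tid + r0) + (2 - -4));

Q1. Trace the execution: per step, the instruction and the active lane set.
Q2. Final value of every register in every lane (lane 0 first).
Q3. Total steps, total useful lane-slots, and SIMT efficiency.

step 0: r0 <- (-9 * (11 + r3))       {0,1,2,3,4,5,6,7,8,9,10,11,12,13,14,15}
step 1: r3 <- ((r3 + r3) - (tid + 4)) {0,1,2,3,4,5,6,7,8,9,10,11,12,13,14,15}
step 2: r3 <- ((r0 + r3) % 5)        {0,1,2,3,4,5,6,7,8,9,10,11,12,13,14,15}
step 3: r0 <- ((tid + r0) + (2 - -4)) {0,1,2,3,4,5,6,7,8,9,10,11,12,13,14,15}

Answer: 4 steps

r0: -84,-101,-118,-135,-152,-169,-186,-203,-220,-237,-254,-271,-288,-305,-322,-339
r3: 4,4,4,4,4,4,4,4,4,4,4,4,4,4,4,4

steps = 4; useful = 64; efficiency = 64/64 = 1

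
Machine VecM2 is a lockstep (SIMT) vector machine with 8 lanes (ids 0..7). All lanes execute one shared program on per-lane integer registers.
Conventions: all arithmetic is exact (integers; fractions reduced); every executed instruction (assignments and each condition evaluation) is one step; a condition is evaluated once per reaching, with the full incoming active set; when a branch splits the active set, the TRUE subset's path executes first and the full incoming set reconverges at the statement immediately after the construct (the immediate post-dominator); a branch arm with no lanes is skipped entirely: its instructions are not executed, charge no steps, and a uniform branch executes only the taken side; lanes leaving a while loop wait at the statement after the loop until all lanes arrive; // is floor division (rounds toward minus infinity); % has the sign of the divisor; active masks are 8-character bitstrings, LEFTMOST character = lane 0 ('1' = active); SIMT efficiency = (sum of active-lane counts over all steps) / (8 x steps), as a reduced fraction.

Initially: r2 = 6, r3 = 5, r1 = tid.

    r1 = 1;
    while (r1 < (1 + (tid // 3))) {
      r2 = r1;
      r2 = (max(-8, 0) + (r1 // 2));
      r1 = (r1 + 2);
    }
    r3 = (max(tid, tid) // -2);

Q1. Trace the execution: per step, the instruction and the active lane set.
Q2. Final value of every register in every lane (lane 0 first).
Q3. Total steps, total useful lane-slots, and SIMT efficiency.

step 0: r1 <- 1                      11111111
step 1: eval (r1 < (1 + (tid // 3))) 11111111
step 2: r2 <- r1                     00011111
step 3: r2 <- (max(-8, 0) + (r1 // 2)) 00011111
step 4: r1 <- (r1 + 2)               00011111
step 5: eval (r1 < (1 + (tid // 3))) 00011111
step 6: r3 <- (max(tid, tid) // -2)  11111111

Answer: 7 steps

r2: 6,6,6,0,0,0,0,0
r3: 0,-1,-1,-2,-2,-3,-3,-4
r1: 1,1,1,3,3,3,3,3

steps = 7; useful = 44; efficiency = 44/56 = 11/14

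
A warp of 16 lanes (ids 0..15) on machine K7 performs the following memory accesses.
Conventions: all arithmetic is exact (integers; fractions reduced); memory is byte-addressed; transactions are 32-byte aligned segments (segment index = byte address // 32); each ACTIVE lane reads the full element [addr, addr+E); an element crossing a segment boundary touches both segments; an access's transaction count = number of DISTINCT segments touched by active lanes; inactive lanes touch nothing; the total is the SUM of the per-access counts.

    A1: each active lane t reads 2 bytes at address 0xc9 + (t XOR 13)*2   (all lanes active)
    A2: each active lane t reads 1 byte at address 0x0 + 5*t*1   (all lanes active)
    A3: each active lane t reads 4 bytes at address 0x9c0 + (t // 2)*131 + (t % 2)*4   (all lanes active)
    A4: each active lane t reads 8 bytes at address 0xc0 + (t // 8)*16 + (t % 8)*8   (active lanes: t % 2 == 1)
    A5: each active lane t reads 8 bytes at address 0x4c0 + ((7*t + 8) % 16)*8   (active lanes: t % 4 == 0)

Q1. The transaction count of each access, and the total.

A1: 2 transactions
A2: 3 transactions
A3: 8 transactions
A4: 3 transactions
A5: 4 transactions

Answer: 2,3,8,3,4; total 20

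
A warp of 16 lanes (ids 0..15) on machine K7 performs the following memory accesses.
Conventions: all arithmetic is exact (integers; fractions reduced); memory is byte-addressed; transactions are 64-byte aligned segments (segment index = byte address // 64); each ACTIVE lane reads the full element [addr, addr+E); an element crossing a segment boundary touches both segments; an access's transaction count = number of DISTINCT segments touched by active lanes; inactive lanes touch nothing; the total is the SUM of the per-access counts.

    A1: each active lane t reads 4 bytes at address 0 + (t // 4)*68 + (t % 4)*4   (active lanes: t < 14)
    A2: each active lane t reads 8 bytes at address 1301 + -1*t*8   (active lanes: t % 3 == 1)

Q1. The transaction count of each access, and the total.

A1: 4 transactions
A2: 3 transactions

Answer: 4,3; total 7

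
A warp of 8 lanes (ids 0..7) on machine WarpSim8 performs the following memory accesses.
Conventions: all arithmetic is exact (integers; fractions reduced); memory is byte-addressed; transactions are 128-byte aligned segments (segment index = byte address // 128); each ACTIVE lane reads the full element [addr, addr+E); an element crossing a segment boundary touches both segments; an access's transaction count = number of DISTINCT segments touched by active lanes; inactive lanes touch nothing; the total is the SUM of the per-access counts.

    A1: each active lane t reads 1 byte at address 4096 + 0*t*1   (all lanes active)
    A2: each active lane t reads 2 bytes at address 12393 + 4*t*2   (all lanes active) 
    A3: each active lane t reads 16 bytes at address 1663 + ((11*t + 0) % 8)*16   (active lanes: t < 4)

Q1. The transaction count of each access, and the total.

A1: 1 transaction
A2: 2 transactions
A3: 2 transactions

Answer: 1,2,2; total 5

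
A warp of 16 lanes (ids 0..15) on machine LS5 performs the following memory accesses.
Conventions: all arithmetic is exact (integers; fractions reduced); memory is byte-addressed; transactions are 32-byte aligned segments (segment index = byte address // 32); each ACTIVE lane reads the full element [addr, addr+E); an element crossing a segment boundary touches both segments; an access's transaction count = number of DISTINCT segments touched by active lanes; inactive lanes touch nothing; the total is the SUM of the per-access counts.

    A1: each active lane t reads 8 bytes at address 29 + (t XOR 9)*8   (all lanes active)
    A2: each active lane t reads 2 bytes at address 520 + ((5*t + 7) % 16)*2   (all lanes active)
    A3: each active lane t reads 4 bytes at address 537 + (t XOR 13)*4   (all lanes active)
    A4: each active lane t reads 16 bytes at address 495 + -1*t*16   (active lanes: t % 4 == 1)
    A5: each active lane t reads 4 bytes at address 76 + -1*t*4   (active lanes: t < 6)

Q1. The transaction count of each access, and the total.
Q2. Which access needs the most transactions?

A1: 5 transactions
A2: 2 transactions
A3: 3 transactions
A4: 8 transactions
A5: 2 transactions

Answer: 5,2,3,8,2; total 20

Answer: A4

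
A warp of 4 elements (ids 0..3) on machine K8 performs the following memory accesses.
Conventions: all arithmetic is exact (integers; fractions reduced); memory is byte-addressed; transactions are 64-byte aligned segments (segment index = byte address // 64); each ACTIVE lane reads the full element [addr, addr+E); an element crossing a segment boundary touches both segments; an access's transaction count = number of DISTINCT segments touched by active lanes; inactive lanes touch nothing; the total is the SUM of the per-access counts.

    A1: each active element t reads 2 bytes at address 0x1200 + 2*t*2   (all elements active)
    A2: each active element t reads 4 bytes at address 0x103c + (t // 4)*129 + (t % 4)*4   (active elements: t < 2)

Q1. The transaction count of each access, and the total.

A1: 1 transaction
A2: 2 transactions

Answer: 1,2; total 3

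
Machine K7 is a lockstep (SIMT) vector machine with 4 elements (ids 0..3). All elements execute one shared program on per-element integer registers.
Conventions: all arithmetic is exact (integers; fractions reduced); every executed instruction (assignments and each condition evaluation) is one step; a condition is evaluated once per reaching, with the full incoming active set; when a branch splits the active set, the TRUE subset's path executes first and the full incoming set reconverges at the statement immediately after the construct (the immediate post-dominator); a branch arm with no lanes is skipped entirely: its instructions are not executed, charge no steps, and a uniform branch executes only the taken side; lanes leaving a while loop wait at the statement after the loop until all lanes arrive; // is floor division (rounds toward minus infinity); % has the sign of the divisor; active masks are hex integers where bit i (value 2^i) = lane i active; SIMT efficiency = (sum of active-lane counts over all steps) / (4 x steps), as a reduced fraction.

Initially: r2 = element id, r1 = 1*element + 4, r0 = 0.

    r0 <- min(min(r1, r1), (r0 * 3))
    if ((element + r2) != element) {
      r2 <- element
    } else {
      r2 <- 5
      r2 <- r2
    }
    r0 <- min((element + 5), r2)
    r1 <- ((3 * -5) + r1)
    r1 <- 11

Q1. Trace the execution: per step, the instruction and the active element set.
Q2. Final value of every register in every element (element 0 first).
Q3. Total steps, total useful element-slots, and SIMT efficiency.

step 0: r0 <- min(min(r1, r1), (r0 * 3)) 0xf
step 1: eval ((element + r2) != element) 0xf
step 2: r2 <- element                0xe
step 3: r2 <- 5                      0x1
step 4: r2 <- r2                     0x1
step 5: r0 <- min((element + 5), r2) 0xf
step 6: r1 <- ((3 * -5) + r1)        0xf
step 7: r1 <- 11                     0xf

Answer: 8 steps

r2: 5,1,2,3
r1: 11,11,11,11
r0: 5,1,2,3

steps = 8; useful = 25; efficiency = 25/32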